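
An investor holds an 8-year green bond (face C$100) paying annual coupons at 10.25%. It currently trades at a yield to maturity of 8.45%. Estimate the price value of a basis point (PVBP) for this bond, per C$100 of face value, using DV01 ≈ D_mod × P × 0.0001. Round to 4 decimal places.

Periodic yield y = 0.0845.
  t   CF        PV=CF/(1+0.0845)^t    t·PV
  1        10.25         9.4514         9.4514
  2        10.25         8.7149        17.4299
  3        10.25         8.0359        24.1077
  4        10.25         7.4098        29.6391
  5        10.25         6.8324        34.1622
  6        10.25         6.3001        37.8005
  7        10.25         5.8092        40.6645
  8       110.25        57.6159       460.9270
  Σ                    110.1696       654.1823
P = 110.1696; D_Mac = 5.93796 yrs; D_mod = 5.47529 yrs.
DV01 ≈ 5.47529 × 110.1696 × 0.0001 = 0.060321.

C$0.0603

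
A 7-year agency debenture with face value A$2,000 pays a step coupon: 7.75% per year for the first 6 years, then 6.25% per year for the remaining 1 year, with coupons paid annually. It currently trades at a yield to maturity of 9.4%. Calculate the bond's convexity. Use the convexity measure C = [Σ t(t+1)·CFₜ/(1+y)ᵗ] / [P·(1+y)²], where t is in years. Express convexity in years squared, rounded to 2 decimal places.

34.36

With y = 0.094:
  t   CF        PV=CF/(1+0.094)^t    t·PV        t(t+1)·PV
  1       155.00       141.6819       141.6819         283.3638
  2       155.00       129.5081       259.0163         777.0488
  3       155.00       118.3804       355.1411       1,420.5646
  4       155.00       108.2088       432.8350       2,164.1751
  5       155.00        98.9111       494.5556       2,967.3334
  6       155.00        90.4124       542.4741       3,797.3188
  7     2,125.00     1,133.0203     7,931.1419      63,449.1352
  Σ                  1,820.1229    10,156.8459      74,858.9397
P = 1,820.1229.
Convexity = Σ t(t+1)·PV / [P·(1+y)²] = 74,858.9397 / (1,820.1229 × 1.196836) = 34.36436.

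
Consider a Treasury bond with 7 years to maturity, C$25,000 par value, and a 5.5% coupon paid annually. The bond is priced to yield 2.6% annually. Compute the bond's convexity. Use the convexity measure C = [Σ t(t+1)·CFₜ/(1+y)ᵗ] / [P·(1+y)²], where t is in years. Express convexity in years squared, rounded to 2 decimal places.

44.00

With y = 0.026:
  t   CF        PV=CF/(1+0.026)^t    t·PV        t(t+1)·PV
  1     1,375.00     1,340.1559     1,340.1559       2,680.3119
  2     1,375.00     1,306.1949     2,612.3898       7,837.1693
  3     1,375.00     1,273.0944     3,819.2833      15,277.1331
  4     1,375.00     1,240.8328     4,963.3311      24,816.6554
  5     1,375.00     1,209.3887     6,046.9433      36,281.6600
  6     1,375.00     1,178.7414     7,072.4483      49,507.1384
  7    26,375.00    22,037.4299   154,262.0090   1,234,096.0717
  Σ                 29,585.8379   180,116.5607   1,370,496.1397
P = 29,585.8379.
Convexity = Σ t(t+1)·PV / [P·(1+y)²] = 1,370,496.1397 / (29,585.8379 × 1.052676) = 44.00472.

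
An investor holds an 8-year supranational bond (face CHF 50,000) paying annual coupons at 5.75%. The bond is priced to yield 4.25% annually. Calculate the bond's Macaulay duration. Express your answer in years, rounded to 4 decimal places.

6.7048 years

Periodic yield y = 0.0425. Discount each cash flow and weight by its year:
  t   CF        PV=CF/(1+0.0425)^t    t·PV
  1     2,875.00     2,757.7938     2,757.7938
  2     2,875.00     2,645.3657     5,290.7314
  3     2,875.00     2,537.5211     7,612.5632
  4     2,875.00     2,434.0730     9,736.2919
  5     2,875.00     2,334.8422    11,674.2109
  6     2,875.00     2,239.6568    13,437.9406
  7     2,875.00     2,148.3518    15,038.4627
  8    52,875.00    37,900.2322   303,201.8579
  Σ                 54,997.8365   368,749.8525
Price P = Σ PV = 54,997.8365.
Macaulay duration = Σ(t·PV) / P = 368,749.8525 / 54,997.8365 = 6.70481 years.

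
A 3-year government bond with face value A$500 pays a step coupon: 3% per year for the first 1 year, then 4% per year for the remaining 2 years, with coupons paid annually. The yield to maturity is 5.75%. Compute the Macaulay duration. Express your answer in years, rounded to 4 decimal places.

Periodic yield y = 0.0575. Discount each cash flow and weight by its year:
  t   CF        PV=CF/(1+0.0575)^t    t·PV
  1        15.00        14.1844        14.1844
  2        20.00        17.8842        35.7684
  3       520.00       439.7058     1,319.1175
  Σ                    471.7744     1,369.0702
Price P = Σ PV = 471.7744.
Macaulay duration = Σ(t·PV) / P = 1,369.0702 / 471.7744 = 2.90196 years.

2.9020 years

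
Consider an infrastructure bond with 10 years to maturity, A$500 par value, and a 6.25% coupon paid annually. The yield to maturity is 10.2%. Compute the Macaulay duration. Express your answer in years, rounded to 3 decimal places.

Periodic yield y = 0.102. Discount each cash flow and weight by its year:
  t   CF        PV=CF/(1+0.102)^t    t·PV
  1        31.25        28.3575        28.3575
  2        31.25        25.7328        51.4656
  3        31.25        23.3510        70.0530
  4        31.25        21.1896        84.7586
  5        31.25        19.2284        96.1418
  6        31.25        17.4486       104.6916
  7        31.25        15.8336       110.8350
  8        31.25        14.3680       114.9443
  9        31.25        13.0381       117.3433
  10      531.25       201.1328     2,011.3285
  Σ                    379.6805     2,789.9189
Price P = Σ PV = 379.6805.
Macaulay duration = Σ(t·PV) / P = 2,789.9189 / 379.6805 = 7.34807 years.

7.348 years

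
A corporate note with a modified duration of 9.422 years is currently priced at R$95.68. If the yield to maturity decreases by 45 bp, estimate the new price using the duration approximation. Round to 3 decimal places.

Duration approximation: ΔP/P ≈ -D_mod · Δy = -9.422 × (-0.0045) = +0.042399.
New price ≈ 95.68 × (1 + 0.042399) = 99.73673632.

R$99.737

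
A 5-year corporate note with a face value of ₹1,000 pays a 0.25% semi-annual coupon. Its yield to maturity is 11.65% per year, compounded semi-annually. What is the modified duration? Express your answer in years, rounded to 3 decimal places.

4.687 years

Periodic yield y = 0.05825. First find Macaulay duration:
  t   CF        PV=CF/(1+0.05825)^t    t·PV
  1         1.25         1.1812         1.1812
  2         1.25         1.1162         2.2324
  3         1.25         1.0547         3.1642
  4         1.25         0.9967         3.9867
  5         1.25         0.9418         4.7091
  6         1.25         0.8900         5.3399
  7         1.25         0.8410         5.8869
  8         1.25         0.7947         6.3576
  9         1.25         0.7510         6.7586
  10    1,001.25       568.4074     5,684.0744
  Σ                    576.9747     5,723.6911
P = 576.9747; Macaulay duration = 5,723.6911 / 576.9747 = 9.92018 half-year periods = 4.96009 years.
Modified duration = D_Mac / (1 + y) = 4.96009 / 1.05825 = 4.68707 years.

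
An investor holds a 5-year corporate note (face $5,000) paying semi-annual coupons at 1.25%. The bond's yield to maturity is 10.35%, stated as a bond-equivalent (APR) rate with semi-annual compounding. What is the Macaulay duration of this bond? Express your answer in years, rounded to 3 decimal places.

Periodic yield y = 0.05175. Discount each cash flow and weight by its period:
  t   CF        PV=CF/(1+0.05175)^t    t·PV
  1        31.25        29.7124        29.7124
  2        31.25        28.2504        56.5008
  3        31.25        26.8604        80.5812
  4        31.25        25.5388       102.1551
  5        31.25        24.2822       121.4108
  6        31.25        23.0874       138.5244
  7        31.25        21.9514       153.6599
  8        31.25        20.8713       166.9705
  9        31.25        19.8444       178.5993
  10    5,031.25     3,037.7406    30,377.4064
  Σ                  3,258.1393    31,405.5208
Price P = Σ PV = 3,258.1393.
Macaulay duration = Σ(t·PV) / P = 31,405.5208 / 3,258.1393 = 9.63910 half-year periods.
In years: 9.63910 / 2 = 4.81955 years.

4.820 years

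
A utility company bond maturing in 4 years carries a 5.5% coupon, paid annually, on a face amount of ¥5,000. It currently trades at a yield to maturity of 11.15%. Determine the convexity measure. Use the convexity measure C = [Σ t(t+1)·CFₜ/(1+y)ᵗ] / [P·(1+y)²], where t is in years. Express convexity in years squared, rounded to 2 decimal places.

With y = 0.1115:
  t   CF        PV=CF/(1+0.1115)^t    t·PV        t(t+1)·PV
  1       275.00       247.4134       247.4134         494.8268
  2       275.00       222.5942       445.1883       1,335.5649
  3       275.00       200.2646       600.7939       2,403.1758
  4     5,275.00     3,456.0864    13,824.3458      69,121.7288
  Σ                  4,126.3586    15,117.7414      73,355.2963
P = 4,126.3586.
Convexity = Σ t(t+1)·PV / [P·(1+y)²] = 73,355.2963 / (4,126.3586 × 1.235432) = 14.38950.

14.39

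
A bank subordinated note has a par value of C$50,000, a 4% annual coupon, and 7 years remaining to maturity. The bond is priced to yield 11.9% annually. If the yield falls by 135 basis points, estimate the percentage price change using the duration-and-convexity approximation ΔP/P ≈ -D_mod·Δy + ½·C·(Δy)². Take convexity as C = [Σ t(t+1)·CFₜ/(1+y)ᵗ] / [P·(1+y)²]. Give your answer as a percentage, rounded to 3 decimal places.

+7.585%

With y = 0.119:
  t   CF        PV=CF/(1+0.119)^t    t·PV        t(t+1)·PV
  1     2,000.00     1,787.3101     1,787.3101       3,574.6202
  2     2,000.00     1,597.2387     3,194.4774       9,583.4322
  3     2,000.00     1,427.3804     4,282.1413      17,128.5651
  4     2,000.00     1,275.5857     5,102.3429      25,511.7144
  5     2,000.00     1,139.9336     5,699.6681      34,198.0086
  6     2,000.00     1,018.7074     6,112.2446      42,785.7123
  7    52,000.00    23,669.6992   165,687.8941   1,325,503.1524
  Σ                 31,915.8551   191,866.0784   1,458,285.2053
P = 31,915.8551; D_Mac = 6.01162 yrs; D_mod = 5.37232 yrs; C = 36.49016.
Duration effect: -5.37232 × (-0.0135) = +0.072526
Convexity effect: 0.5 × 36.49016 × (-0.0135)² = +0.0033252
ΔP/P ≈ +0.072526 + 0.0033252 = +0.075851 = +7.5851%.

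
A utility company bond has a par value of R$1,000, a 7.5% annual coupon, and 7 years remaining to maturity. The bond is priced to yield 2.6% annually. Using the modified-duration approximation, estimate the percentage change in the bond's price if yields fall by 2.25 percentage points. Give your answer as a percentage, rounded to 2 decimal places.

+12.89%

Periodic yield y = 0.026. Modified duration first:
  t   CF        PV=CF/(1+0.026)^t    t·PV
  1        75.00        73.0994        73.0994
  2        75.00        71.2470       142.4940
  3        75.00        69.4415       208.3245
  4        75.00        67.6818       270.7272
  5        75.00        65.9667       329.8333
  6        75.00        64.2950       385.7699
  7     1,075.00       898.2080     6,287.4563
  Σ                  1,309.9394     7,697.7046
P = 1,309.9394; D_Mac = 5.87638 yrs; D_mod = 5.87638/(1+0.026) = 5.72747 yrs.
ΔP/P ≈ -D_mod · Δy = -5.72747 × (-0.0225) = +0.128868 = +12.8868%.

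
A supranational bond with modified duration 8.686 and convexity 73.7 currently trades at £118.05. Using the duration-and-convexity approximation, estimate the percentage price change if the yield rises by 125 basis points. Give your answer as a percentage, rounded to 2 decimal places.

Duration effect: -D_mod·Δy = -8.686 × (+0.0125) = -0.108575
Convexity effect: ½·C·(Δy)² = 0.5 × 73.7 × (0.0125)² = +0.0057578125
ΔP/P ≈ -0.108575 + 0.0057578125 = -0.1028171875
= -10.28171875%.

-10.28%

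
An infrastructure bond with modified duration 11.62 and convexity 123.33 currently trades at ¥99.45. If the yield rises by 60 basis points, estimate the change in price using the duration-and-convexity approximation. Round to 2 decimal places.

-¥6.71

Duration effect: -D_mod·Δy = -11.62 × (+0.006) = -0.069720
Convexity effect: ½·C·(Δy)² = 0.5 × 123.33 × (0.006)² = +0.00221994
ΔP/P ≈ -0.069720 + 0.00221994 = -0.06750006
ΔP ≈ 99.45 × (-0.06750006) = -6.712880967.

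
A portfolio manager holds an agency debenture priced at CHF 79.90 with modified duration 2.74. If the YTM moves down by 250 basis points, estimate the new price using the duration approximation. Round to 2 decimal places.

Duration approximation: ΔP/P ≈ -D_mod · Δy = -2.74 × (-0.025) = +0.068500.
New price ≈ 79.90 × (1 + 0.068500) = 85.37315.

CHF 85.37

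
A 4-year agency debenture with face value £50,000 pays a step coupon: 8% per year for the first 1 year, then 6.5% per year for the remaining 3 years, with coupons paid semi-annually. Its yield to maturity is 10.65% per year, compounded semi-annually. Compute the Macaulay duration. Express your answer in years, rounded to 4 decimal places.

3.5052 years

Periodic yield y = 0.05325. Discount each cash flow and weight by its period:
  t   CF        PV=CF/(1+0.05325)^t    t·PV
  1     2,000.00     1,898.8844     1,898.8844
  2     2,000.00     1,802.8810     3,605.7620
  3     1,625.00     1,390.7817     4,172.3450
  4     1,625.00     1,320.4668     5,281.8673
  5     1,625.00     1,253.7069     6,268.5346
  6     1,625.00     1,190.3223     7,141.9336
  7     1,625.00     1,130.1422     7,910.9954
  8    51,625.00    34,088.5338   272,708.2706
  Σ                 44,075.7191   308,988.5930
Price P = Σ PV = 44,075.7191.
Macaulay duration = Σ(t·PV) / P = 308,988.5930 / 44,075.7191 = 7.01040 half-year periods.
In years: 7.01040 / 2 = 3.50520 years.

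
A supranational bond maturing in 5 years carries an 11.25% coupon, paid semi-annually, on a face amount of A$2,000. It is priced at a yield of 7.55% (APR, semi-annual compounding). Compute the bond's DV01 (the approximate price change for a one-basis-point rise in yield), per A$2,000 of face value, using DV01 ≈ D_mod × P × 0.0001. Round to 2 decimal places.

A$0.90

Periodic yield y = 0.03775.
  t   CF        PV=CF/(1+0.03775)^t    t·PV
  1       112.50       108.4076       108.4076
  2       112.50       104.4641       208.9282
  3       112.50       100.6640       301.9921
  4       112.50        97.0022       388.0088
  5       112.50        93.4736       467.3678
  6       112.50        90.0733       540.4398
  7       112.50        86.7967       607.5771
  8       112.50        83.6393       669.1147
  9       112.50        80.5968       725.3713
  10    2,112.50     1,458.3753    14,583.7529
  Σ                  2,303.4929    18,600.9602
P = 2,303.4929; D_Mac = 8.07511 half-year periods = 4.03756 yrs; D_mod = 3.89068 yrs.
DV01 ≈ 3.89068 × 2,303.4929 × 0.0001 = 0.896216.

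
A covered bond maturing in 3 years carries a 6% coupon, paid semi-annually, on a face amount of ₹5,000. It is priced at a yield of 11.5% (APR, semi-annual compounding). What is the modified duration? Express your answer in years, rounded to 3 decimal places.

2.620 years

Periodic yield y = 0.0575. First find Macaulay duration:
  t   CF        PV=CF/(1+0.0575)^t    t·PV
  1       150.00       141.8440       141.8440
  2       150.00       134.1314       268.2628
  3       150.00       126.8382       380.5147
  4       150.00       119.9416       479.7663
  5       150.00       113.4199       567.0997
  6     5,150.00     3,682.3492    22,094.0953
  Σ                  4,318.5243    23,931.5827
P = 4,318.5243; Macaulay duration = 23,931.5827 / 4,318.5243 = 5.54161 half-year periods = 2.77081 years.
Modified duration = D_Mac / (1 + y) = 2.77081 / 1.0575 = 2.62015 years.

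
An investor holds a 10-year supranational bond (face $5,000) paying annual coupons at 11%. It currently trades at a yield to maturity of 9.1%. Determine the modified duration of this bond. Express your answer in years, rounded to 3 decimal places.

6.173 years

Periodic yield y = 0.091. First find Macaulay duration:
  t   CF        PV=CF/(1+0.091)^t    t·PV
  1       550.00       504.1247       504.1247
  2       550.00       462.0758       924.1515
  3       550.00       423.5342     1,270.6025
  4       550.00       388.2073     1,552.8292
  5       550.00       355.8270     1,779.1352
  6       550.00       326.1476     1,956.8856
  7       550.00       298.9437     2,092.6060
  8       550.00       274.0089     2,192.0713
  9       550.00       251.1539     2,260.3851
  10    5,550.00     2,322.9800    23,229.8003
  Σ                  5,607.0031    37,762.5914
P = 5,607.0031; Macaulay duration = 37,762.5914 / 5,607.0031 = 6.73490 years.
Modified duration = D_Mac / (1 + y) = 6.73490 / 1.091 = 6.17314 years.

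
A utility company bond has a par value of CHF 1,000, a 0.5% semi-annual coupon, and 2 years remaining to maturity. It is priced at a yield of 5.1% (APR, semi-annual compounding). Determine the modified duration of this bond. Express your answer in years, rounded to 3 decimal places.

Periodic yield y = 0.0255. First find Macaulay duration:
  t   CF        PV=CF/(1+0.0255)^t    t·PV
  1         2.50         2.4378         2.4378
  2         2.50         2.3772         4.7544
  3         2.50         2.3181         6.9543
  4     1,002.50       906.4456     3,625.7822
  Σ                    913.5787     3,639.9288
P = 913.5787; Macaulay duration = 3,639.9288 / 913.5787 = 3.98425 half-year periods = 1.99213 years.
Modified duration = D_Mac / (1 + y) = 1.99213 / 1.0255 = 1.94259 years.

1.943 years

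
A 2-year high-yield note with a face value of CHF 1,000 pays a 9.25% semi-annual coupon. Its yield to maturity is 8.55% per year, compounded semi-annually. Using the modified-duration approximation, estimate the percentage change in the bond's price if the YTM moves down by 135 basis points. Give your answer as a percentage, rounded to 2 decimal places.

Periodic yield y = 0.04275. Modified duration first:
  t   CF        PV=CF/(1+0.04275)^t    t·PV
  1        46.25        44.3539        44.3539
  2        46.25        42.5355        85.0710
  3        46.25        40.7916       122.3749
  4     1,046.25       884.9417     3,539.7669
  Σ                  1,012.6227     3,791.5667
P = 1,012.6227; D_Mac = 3.74430 half-year periods = 1.87215 yrs; D_mod = 1.87215/(1+0.04275) = 1.79540 yrs.
ΔP/P ≈ -D_mod · Δy = -1.79540 × (-0.0135) = +0.024238 = +2.4238%.

+2.42%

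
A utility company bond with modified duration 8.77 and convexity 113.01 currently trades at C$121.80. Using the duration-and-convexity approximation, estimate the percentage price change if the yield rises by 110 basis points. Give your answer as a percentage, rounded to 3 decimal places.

-8.963%

Duration effect: -D_mod·Δy = -8.77 × (+0.011) = -0.096470
Convexity effect: ½·C·(Δy)² = 0.5 × 113.01 × (0.011)² = +0.006837105
ΔP/P ≈ -0.096470 + 0.006837105 = -0.089632895
= -8.9632895%.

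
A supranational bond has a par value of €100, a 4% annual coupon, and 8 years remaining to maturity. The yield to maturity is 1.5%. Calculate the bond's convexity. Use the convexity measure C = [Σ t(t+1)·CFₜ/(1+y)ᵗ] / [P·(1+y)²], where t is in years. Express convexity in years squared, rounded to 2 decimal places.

With y = 0.015:
  t   CF        PV=CF/(1+0.015)^t    t·PV        t(t+1)·PV
  1         4.00         3.9409         3.9409           7.8818
  2         4.00         3.8826         7.7653          23.2959
  3         4.00         3.8253        11.4758          45.9032
  4         4.00         3.7687        15.0749          75.3747
  5         4.00         3.7130        18.5652         111.3912
  6         4.00         3.6582        21.9490         153.6431
  7         4.00         3.6041        25.2288         201.8300
  8       104.00        92.3220       738.5757       6,647.1809
  Σ                    118.7148       842.5756       7,266.5008
P = 118.7148.
Convexity = Σ t(t+1)·PV / [P·(1+y)²] = 7,266.5008 / (118.7148 × 1.030225) = 59.41394.

59.41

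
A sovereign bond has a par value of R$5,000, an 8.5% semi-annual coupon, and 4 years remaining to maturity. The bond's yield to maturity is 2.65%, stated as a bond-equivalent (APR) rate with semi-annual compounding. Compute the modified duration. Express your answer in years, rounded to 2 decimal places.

Periodic yield y = 0.01325. First find Macaulay duration:
  t   CF        PV=CF/(1+0.01325)^t    t·PV
  1       212.50       209.7212       209.7212
  2       212.50       206.9787       413.9575
  3       212.50       204.2721       612.8164
  4       212.50       201.6009       806.4036
  5       212.50       198.9646       994.8231
  6       212.50       196.3628     1,178.1769
  7       212.50       193.7950     1,356.5652
  8     5,212.50     4,691.5156    37,532.1251
  Σ                  6,103.2111    43,104.5891
P = 6,103.2111; Macaulay duration = 43,104.5891 / 6,103.2111 = 7.06261 half-year periods = 3.53130 years.
Modified duration = D_Mac / (1 + y) = 3.53130 / 1.01325 = 3.48513 years.

3.49 years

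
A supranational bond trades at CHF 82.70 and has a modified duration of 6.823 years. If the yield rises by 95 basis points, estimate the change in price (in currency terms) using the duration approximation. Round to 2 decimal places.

-CHF 5.36

Duration approximation: ΔP/P ≈ -D_mod · Δy = -6.823 × (+0.0095) = -0.0648185.
ΔP ≈ 82.70 × (-0.0648185) = -5.36048995.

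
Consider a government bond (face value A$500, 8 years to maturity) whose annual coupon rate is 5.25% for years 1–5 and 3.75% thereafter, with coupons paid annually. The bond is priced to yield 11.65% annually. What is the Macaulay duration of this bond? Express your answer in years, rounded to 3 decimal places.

6.399 years

Periodic yield y = 0.1165. Discount each cash flow and weight by its year:
  t   CF        PV=CF/(1+0.1165)^t    t·PV
  1        26.25        23.5110        23.5110
  2        26.25        21.0577        42.1155
  3        26.25        18.8605        56.5815
  4        26.25        16.8925        67.5701
  5        26.25        15.1299        75.6494
  6        18.75         9.6794        58.0765
  7        18.75         8.6694        60.6860
  8       518.75       214.8267     1,718.6137
  Σ                    328.6272     2,102.8036
Price P = Σ PV = 328.6272.
Macaulay duration = Σ(t·PV) / P = 2,102.8036 / 328.6272 = 6.39875 years.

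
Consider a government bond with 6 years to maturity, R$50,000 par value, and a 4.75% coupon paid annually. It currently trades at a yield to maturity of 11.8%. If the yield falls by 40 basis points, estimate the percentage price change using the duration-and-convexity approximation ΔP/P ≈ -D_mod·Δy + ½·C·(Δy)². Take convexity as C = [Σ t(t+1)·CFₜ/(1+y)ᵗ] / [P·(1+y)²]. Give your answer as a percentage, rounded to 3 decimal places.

With y = 0.118:
  t   CF        PV=CF/(1+0.118)^t    t·PV        t(t+1)·PV
  1     2,375.00     2,124.3292     2,124.3292       4,248.6583
  2     2,375.00     1,900.1155     3,800.2311      11,400.6932
  3     2,375.00     1,699.5667     5,098.7000      20,394.7999
  4     2,375.00     1,520.1848     6,080.7394      30,403.6970
  5     2,375.00     1,359.7360     6,798.6800      40,792.0800
  6    52,375.00    26,820.8918   160,925.3510   1,126,477.4570
  Σ                 35,424.8240   184,828.0306   1,233,717.3854
P = 35,424.8240; D_Mac = 5.21747 yrs; D_mod = 4.66679 yrs; C = 27.86278.
Duration effect: -4.66679 × (-0.004) = +0.018667
Convexity effect: 0.5 × 27.86278 × (-0.004)² = +0.0002229
ΔP/P ≈ +0.018667 + 0.0002229 = +0.018890 = +1.8890%.

+1.889%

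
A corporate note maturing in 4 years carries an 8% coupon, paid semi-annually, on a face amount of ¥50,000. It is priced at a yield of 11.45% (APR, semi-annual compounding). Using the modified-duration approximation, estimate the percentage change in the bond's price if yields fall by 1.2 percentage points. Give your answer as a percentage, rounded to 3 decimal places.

+3.934%

Periodic yield y = 0.05725. Modified duration first:
  t   CF        PV=CF/(1+0.05725)^t    t·PV
  1     2,000.00     1,891.7002     1,891.7002
  2     2,000.00     1,789.2648     3,578.5295
  3     2,000.00     1,692.3762     5,077.1287
  4     2,000.00     1,600.7342     6,402.9367
  5     2,000.00     1,514.0546     7,570.2728
  6     2,000.00     1,432.0686     8,592.4118
  7     2,000.00     1,354.5222     9,481.6557
  8    52,000.00    33,310.5492   266,484.3936
  Σ                 44,585.2700   309,079.0290
P = 44,585.2700; D_Mac = 6.93231 half-year periods = 3.46616 yrs; D_mod = 3.46616/(1+0.05725) = 3.27846 yrs.
ΔP/P ≈ -D_mod · Δy = -3.27846 × (-0.012) = +0.039342 = +3.9342%.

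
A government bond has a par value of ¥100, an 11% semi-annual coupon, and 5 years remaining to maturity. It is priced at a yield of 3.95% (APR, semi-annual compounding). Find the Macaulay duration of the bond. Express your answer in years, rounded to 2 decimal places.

Periodic yield y = 0.01975. Discount each cash flow and weight by its period:
  t   CF        PV=CF/(1+0.01975)^t    t·PV
  1         5.50         5.3935         5.3935
  2         5.50         5.2890        10.5780
  3         5.50         5.1866        15.5598
  4         5.50         5.0861        20.3445
  5         5.50         4.9876        24.9381
  6         5.50         4.8910        29.3462
  7         5.50         4.7963        33.5741
  8         5.50         4.7034        37.6273
  9         5.50         4.6123        41.5109
  10      105.50        86.7592       867.5916
  Σ                    131.7051     1,086.4640
Price P = Σ PV = 131.7051.
Macaulay duration = Σ(t·PV) / P = 1,086.4640 / 131.7051 = 8.24922 half-year periods.
In years: 8.24922 / 2 = 4.12461 years.

4.12 years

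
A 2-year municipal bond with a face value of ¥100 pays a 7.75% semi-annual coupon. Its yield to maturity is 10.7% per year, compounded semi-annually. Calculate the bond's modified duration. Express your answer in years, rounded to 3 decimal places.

Periodic yield y = 0.0535. First find Macaulay duration:
  t   CF        PV=CF/(1+0.0535)^t    t·PV
  1        3.875         3.6782         3.6782
  2        3.875         3.4914         6.9828
  3        3.875         3.3141         9.9424
  4      103.875        84.3282       337.3128
  Σ                     94.8120       357.9163
P = 94.8120; Macaulay duration = 357.9163 / 94.8120 = 3.77501 half-year periods = 1.88751 years.
Modified duration = D_Mac / (1 + y) = 1.88751 / 1.0535 = 1.79165 years.

1.792 years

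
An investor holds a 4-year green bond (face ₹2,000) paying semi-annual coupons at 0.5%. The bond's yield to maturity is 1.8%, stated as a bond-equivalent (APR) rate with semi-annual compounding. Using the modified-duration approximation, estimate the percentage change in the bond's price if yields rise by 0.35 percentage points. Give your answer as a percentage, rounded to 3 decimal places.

-1.375%

Periodic yield y = 0.009. Modified duration first:
  t   CF        PV=CF/(1+0.009)^t    t·PV
  1         5.00         4.9554         4.9554
  2         5.00         4.9112         9.8224
  3         5.00         4.8674        14.6022
  4         5.00         4.8240        19.2959
  5         5.00         4.7809        23.9047
  6         5.00         4.7383        28.4298
  7         5.00         4.6960        32.8723
  8     2,005.00     1,866.3154    14,930.5235
  Σ                  1,900.0887    15,064.4062
P = 1,900.0887; D_Mac = 7.92826 half-year periods = 3.96413 yrs; D_mod = 3.96413/(1+0.009) = 3.92877 yrs.
ΔP/P ≈ -D_mod · Δy = -3.92877 × (+0.0035) = -0.013751 = -1.3751%.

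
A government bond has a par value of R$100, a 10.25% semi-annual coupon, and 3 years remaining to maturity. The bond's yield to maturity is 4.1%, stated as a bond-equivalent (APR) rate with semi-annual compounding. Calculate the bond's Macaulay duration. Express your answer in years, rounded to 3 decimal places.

Periodic yield y = 0.0205. Discount each cash flow and weight by its period:
  t   CF        PV=CF/(1+0.0205)^t    t·PV
  1        5.125         5.0220         5.0220
  2        5.125         4.9212         9.8423
  3        5.125         4.8223        14.4669
  4        5.125         4.7254        18.9017
  5        5.125         4.6305        23.1525
  6      105.125        93.0739       558.4435
  Σ                    117.1954       629.8290
Price P = Σ PV = 117.1954.
Macaulay duration = Σ(t·PV) / P = 629.8290 / 117.1954 = 5.37418 half-year periods.
In years: 5.37418 / 2 = 2.68709 years.

2.687 years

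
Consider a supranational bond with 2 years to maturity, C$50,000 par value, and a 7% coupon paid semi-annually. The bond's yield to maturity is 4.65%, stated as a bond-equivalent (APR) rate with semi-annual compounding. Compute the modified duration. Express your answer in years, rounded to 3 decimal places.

1.860 years

Periodic yield y = 0.02325. First find Macaulay duration:
  t   CF        PV=CF/(1+0.02325)^t    t·PV
  1     1,750.00     1,710.2370     1,710.2370
  2     1,750.00     1,671.3775     3,342.7549
  3     1,750.00     1,633.4009     4,900.2027
  4    51,750.00    47,204.4934   188,817.9735
  Σ                 52,219.5087   198,771.1681
P = 52,219.5087; Macaulay duration = 198,771.1681 / 52,219.5087 = 3.80645 half-year periods = 1.90323 years.
Modified duration = D_Mac / (1 + y) = 1.90323 / 1.02325 = 1.85998 years.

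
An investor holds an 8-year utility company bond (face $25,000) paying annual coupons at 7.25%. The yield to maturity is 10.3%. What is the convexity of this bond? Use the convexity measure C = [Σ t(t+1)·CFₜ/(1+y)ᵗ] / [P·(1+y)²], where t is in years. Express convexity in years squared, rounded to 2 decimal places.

41.57

With y = 0.103:
  t   CF        PV=CF/(1+0.103)^t    t·PV        t(t+1)·PV
  1     1,812.50     1,643.2457     1,643.2457       3,286.4914
  2     1,812.50     1,489.7966     2,979.5933       8,938.7798
  3     1,812.50     1,350.6769     4,052.0308      16,208.1230
  4     1,812.50     1,224.5484     4,898.1937      24,490.9686
  5     1,812.50     1,110.1980     5,550.9902      33,305.9410
  6     1,812.50     1,006.5259     6,039.1552      42,274.0864
  7     1,812.50       912.5348     6,387.7435      51,101.9479
  8    26,812.50    12,238.6414    97,909.1312     881,182.1811
  Σ                 20,976.1678   129,460.0835   1,060,788.5192
P = 20,976.1678.
Convexity = Σ t(t+1)·PV / [P·(1+y)²] = 1,060,788.5192 / (20,976.1678 × 1.216609) = 41.56728.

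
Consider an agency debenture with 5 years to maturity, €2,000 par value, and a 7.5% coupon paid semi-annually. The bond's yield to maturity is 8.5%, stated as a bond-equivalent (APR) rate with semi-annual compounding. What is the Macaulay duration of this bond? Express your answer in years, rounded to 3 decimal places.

4.242 years

Periodic yield y = 0.0425. Discount each cash flow and weight by its period:
  t   CF        PV=CF/(1+0.0425)^t    t·PV
  1        75.00        71.9424        71.9424
  2        75.00        69.0095       138.0191
  3        75.00        66.1962       198.5886
  4        75.00        63.4976       253.9902
  5        75.00        60.9089       304.5446
  6        75.00        58.4258       350.5550
  7        75.00        56.0440       392.3077
  8        75.00        53.7592       430.0736
  9        75.00        51.5676       464.1082
  10    2,075.00     1,368.5399    13,685.3990
  Σ                  1,919.8911    16,289.5284
Price P = Σ PV = 1,919.8911.
Macaulay duration = Σ(t·PV) / P = 16,289.5284 / 1,919.8911 = 8.48461 half-year periods.
In years: 8.48461 / 2 = 4.24231 years.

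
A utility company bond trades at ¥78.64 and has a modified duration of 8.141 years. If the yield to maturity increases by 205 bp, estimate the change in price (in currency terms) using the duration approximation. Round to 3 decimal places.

Duration approximation: ΔP/P ≈ -D_mod · Δy = -8.141 × (+0.0205) = -0.1668905.
ΔP ≈ 78.64 × (-0.1668905) = -13.12426892.

-¥13.124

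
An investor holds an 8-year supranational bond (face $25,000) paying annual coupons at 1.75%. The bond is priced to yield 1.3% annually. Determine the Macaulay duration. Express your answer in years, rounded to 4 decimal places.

Periodic yield y = 0.013. Discount each cash flow and weight by its year:
  t   CF        PV=CF/(1+0.013)^t    t·PV
  1       437.50       431.8855       431.8855
  2       437.50       426.3430       852.6861
  3       437.50       420.8717     1,262.6151
  4       437.50       415.4706     1,661.8823
  5       437.50       410.1388     2,050.6939
  6       437.50       404.8754     2,429.2524
  7       437.50       399.6796     2,797.7569
  8    25,437.50    22,940.2879   183,522.3031
  Σ                 25,849.5524   195,009.0752
Price P = Σ PV = 25,849.5524.
Macaulay duration = Σ(t·PV) / P = 195,009.0752 / 25,849.5524 = 7.54400 years.

7.5440 years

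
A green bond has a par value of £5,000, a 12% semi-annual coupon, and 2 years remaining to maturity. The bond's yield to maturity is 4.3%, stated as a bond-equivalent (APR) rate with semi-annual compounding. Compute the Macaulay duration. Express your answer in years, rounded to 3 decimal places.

1.848 years

Periodic yield y = 0.0215. Discount each cash flow and weight by its period:
  t   CF        PV=CF/(1+0.0215)^t    t·PV
  1       300.00       293.6858       293.6858
  2       300.00       287.5044       575.0088
  3       300.00       281.4532       844.3595
  4     5,300.00     4,867.6841    19,470.7364
  Σ                  5,730.3274    21,183.7905
Price P = Σ PV = 5,730.3274.
Macaulay duration = Σ(t·PV) / P = 21,183.7905 / 5,730.3274 = 3.69679 half-year periods.
In years: 3.69679 / 2 = 1.84839 years.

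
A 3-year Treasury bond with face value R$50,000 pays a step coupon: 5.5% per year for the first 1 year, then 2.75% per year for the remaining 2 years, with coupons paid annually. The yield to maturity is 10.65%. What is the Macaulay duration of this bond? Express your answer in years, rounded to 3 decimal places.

Periodic yield y = 0.1065. Discount each cash flow and weight by its year:
  t   CF        PV=CF/(1+0.1065)^t    t·PV
  1     2,750.00     2,485.3141     2,485.3141
  2     1,375.00     1,123.0520     2,246.1040
  3    51,375.00    37,922.5541   113,767.6624
  Σ                 41,530.9202   118,499.0805
Price P = Σ PV = 41,530.9202.
Macaulay duration = Σ(t·PV) / P = 118,499.0805 / 41,530.9202 = 2.85327 years.

2.853 years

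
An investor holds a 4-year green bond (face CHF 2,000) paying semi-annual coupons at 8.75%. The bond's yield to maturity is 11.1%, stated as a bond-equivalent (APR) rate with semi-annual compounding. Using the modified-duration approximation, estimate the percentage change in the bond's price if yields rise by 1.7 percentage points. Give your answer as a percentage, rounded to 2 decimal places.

Periodic yield y = 0.0555. Modified duration first:
  t   CF        PV=CF/(1+0.0555)^t    t·PV
  1        87.50        82.8991        82.8991
  2        87.50        78.5401       157.0802
  3        87.50        74.4103       223.2310
  4        87.50        70.4977       281.9909
  5        87.50        66.7908       333.9542
  6        87.50        63.2789       379.6731
  7        87.50        59.9515       419.6608
  8     2,087.50     1,355.0664    10,840.5314
  Σ                  1,851.4350    12,719.0208
P = 1,851.4350; D_Mac = 6.86982 half-year periods = 3.43491 yrs; D_mod = 3.43491/(1+0.0555) = 3.25430 yrs.
ΔP/P ≈ -D_mod · Δy = -3.25430 × (+0.017) = -0.055323 = -5.5323%.

-5.53%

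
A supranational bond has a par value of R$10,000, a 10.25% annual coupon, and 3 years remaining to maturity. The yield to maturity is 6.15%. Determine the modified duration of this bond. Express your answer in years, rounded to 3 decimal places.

2.585 years

Periodic yield y = 0.0615. First find Macaulay duration:
  t   CF        PV=CF/(1+0.0615)^t    t·PV
  1     1,025.00       965.6147       965.6147
  2     1,025.00       909.6700     1,819.3400
  3    11,025.00     9,217.6158    27,652.8474
  Σ                 11,092.9005    30,437.8021
P = 11,092.9005; Macaulay duration = 30,437.8021 / 11,092.9005 = 2.74390 years.
Modified duration = D_Mac / (1 + y) = 2.74390 / 1.0615 = 2.58493 years.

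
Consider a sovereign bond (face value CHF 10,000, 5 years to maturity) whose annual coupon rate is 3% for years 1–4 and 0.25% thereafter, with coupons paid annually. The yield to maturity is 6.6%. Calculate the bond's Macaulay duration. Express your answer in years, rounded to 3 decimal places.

4.682 years

Periodic yield y = 0.066. Discount each cash flow and weight by its year:
  t   CF        PV=CF/(1+0.066)^t    t·PV
  1       300.00       281.4259       281.4259
  2       300.00       264.0018       528.0035
  3       300.00       247.6564       742.9693
  4       300.00       232.3231       929.2925
  5    10,025.00     7,282.7996    36,413.9978
  Σ                  8,308.2068    38,895.6891
Price P = Σ PV = 8,308.2068.
Macaulay duration = Σ(t·PV) / P = 38,895.6891 / 8,308.2068 = 4.68160 years.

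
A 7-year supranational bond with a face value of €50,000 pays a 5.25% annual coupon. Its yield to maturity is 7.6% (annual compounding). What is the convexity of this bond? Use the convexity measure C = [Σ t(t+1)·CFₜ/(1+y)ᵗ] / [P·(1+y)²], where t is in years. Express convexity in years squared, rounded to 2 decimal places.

With y = 0.076:
  t   CF        PV=CF/(1+0.076)^t    t·PV        t(t+1)·PV
  1     2,625.00     2,439.5911     2,439.5911       4,879.1822
  2     2,625.00     2,267.2780     4,534.5559      13,603.6677
  3     2,625.00     2,107.1356     6,321.4069      25,285.6277
  4     2,625.00     1,958.3045     7,833.2180      39,166.0900
  5     2,625.00     1,819.9856     9,099.9280      54,599.5679
  6     2,625.00     1,691.4364    10,148.6186      71,040.3300
  7    52,625.00    31,514.1944   220,599.3607   1,764,794.8857
  Σ                 43,797.9256   260,976.6792   1,973,369.3513
P = 43,797.9256.
Convexity = Σ t(t+1)·PV / [P·(1+y)²] = 1,973,369.3513 / (43,797.9256 × 1.157776) = 38.91619.

38.92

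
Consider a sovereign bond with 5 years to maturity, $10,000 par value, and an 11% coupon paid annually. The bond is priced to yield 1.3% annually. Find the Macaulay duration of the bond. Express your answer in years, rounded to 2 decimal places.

Periodic yield y = 0.013. Discount each cash flow and weight by its year:
  t   CF        PV=CF/(1+0.013)^t    t·PV
  1     1,100.00     1,085.8835     1,085.8835
  2     1,100.00     1,071.9482     2,143.8964
  3     1,100.00     1,058.1917     3,174.5751
  4     1,100.00     1,044.6117     4,178.4470
  5    11,100.00    10,405.8066    52,029.0332
  Σ                 14,666.4418    62,611.8352
Price P = Σ PV = 14,666.4418.
Macaulay duration = Σ(t·PV) / P = 62,611.8352 / 14,666.4418 = 4.26905 years.

4.27 years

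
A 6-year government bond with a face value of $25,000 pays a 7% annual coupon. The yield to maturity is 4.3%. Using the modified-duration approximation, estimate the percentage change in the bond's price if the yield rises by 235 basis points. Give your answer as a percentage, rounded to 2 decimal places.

Periodic yield y = 0.043. Modified duration first:
  t   CF        PV=CF/(1+0.043)^t    t·PV
  1     1,750.00     1,677.8523     1,677.8523
  2     1,750.00     1,608.6791     3,217.3583
  3     1,750.00     1,542.3578     4,627.0733
  4     1,750.00     1,478.7706     5,915.0825
  5     1,750.00     1,417.8050     7,089.0250
  6    26,750.00    20,778.6791   124,672.0745
  Σ                 28,504.1440   147,198.4660
P = 28,504.1440; D_Mac = 5.16411 yrs; D_mod = 5.16411/(1+0.043) = 4.95121 yrs.
ΔP/P ≈ -D_mod · Δy = -4.95121 × (+0.0235) = -0.116353 = -11.6353%.

-11.64%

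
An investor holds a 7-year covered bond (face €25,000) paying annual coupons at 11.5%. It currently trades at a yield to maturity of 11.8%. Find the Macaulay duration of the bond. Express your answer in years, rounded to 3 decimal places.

5.157 years

Periodic yield y = 0.118. Discount each cash flow and weight by its year:
  t   CF        PV=CF/(1+0.118)^t    t·PV
  1     2,875.00     2,571.5564     2,571.5564
  2     2,875.00     2,300.1398     4,600.2797
  3     2,875.00     2,057.3702     6,172.1105
  4     2,875.00     1,840.2238     7,360.8951
  5     2,875.00     1,645.9962     8,229.9811
  6     2,875.00     1,472.2685     8,833.6112
  7    27,875.00    12,767.9817    89,375.8718
  Σ                 24,655.5366   127,144.3057
Price P = Σ PV = 24,655.5366.
Macaulay duration = Σ(t·PV) / P = 127,144.3057 / 24,655.5366 = 5.15683 years.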